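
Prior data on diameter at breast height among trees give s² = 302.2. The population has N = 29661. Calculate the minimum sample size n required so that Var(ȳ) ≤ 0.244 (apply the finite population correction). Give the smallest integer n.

1189

Without fpc, n₀ = s²/D = 302.2/0.244 = 1238.5246.
With fpc, (1 − n/N)·s²/n ≤ D requires n ≥ n₀/(1 + n₀/N) = 1238.5246/(1 + 1238.5246/29661) = 1188.8817.
Rounding up, n = 1189.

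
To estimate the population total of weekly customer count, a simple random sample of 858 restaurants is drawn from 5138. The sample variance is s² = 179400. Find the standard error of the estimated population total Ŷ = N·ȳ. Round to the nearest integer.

67809

Var(Ŷ) = N²·Var(ȳ) = N²·(1 − n/N)·s²/n.
f = 858/5138 = 0.16699105; Var(ȳ) = 0.83300895·179400/858 = 174.1746.
Var(Ŷ) = 5138² · 174.1746 = 4.5980429 × 10^9.
SE(Ŷ) = √(4.5980429 × 10^9) = 67809.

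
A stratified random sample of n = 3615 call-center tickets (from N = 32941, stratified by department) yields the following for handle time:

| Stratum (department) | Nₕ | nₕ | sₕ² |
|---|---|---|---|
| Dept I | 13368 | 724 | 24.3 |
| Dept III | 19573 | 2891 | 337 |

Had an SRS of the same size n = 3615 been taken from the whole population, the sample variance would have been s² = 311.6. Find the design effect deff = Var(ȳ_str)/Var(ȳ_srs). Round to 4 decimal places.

Var(ȳ_str) = Σ Wₕ²(1−fₕ)sₕ²/nₕ with Wₕ = Nₕ/32941:
  Dept I: (13368/32941)²·(1−724/13368)·24.3/724 = 0.0052281143
  Dept III: (19573/32941)²·(1−2891/19573)·337/2891 = 0.035076299
  → Var(ȳ_str) = 0.040304413.
Var(ȳ_srs) = (1 − 3615/32941)·311.6/3615 = 0.076737067.
deff = 0.040304413 / 0.076737067 = 0.5252.

0.5252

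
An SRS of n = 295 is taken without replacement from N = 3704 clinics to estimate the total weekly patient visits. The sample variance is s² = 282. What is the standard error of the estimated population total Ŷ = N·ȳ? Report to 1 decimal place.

3474.3

Var(Ŷ) = N²·Var(ȳ) = N²·(1 − n/N)·s²/n.
f = 295/3704 = 0.07964363; Var(ȳ) = 0.92035637·282/295 = 0.87979829.
Var(Ŷ) = 3704² · 0.87979829 = 1.2070495 × 10^7.
SE(Ŷ) = √(1.2070495 × 10^7) = 3474.3.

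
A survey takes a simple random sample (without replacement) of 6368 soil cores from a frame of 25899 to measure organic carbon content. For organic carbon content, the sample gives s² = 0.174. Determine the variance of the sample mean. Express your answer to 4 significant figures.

2.061 × 10^-5

Under SRS without replacement, Var(ȳ) = (1 − f)·s²/n with f = n/N = 6368/25899 = 0.24587822.
Var(ȳ) = (1 − 0.24587822)·0.174/6368 = 0.75412178·2.7324121 × 10^-5 = 2.0605714 × 10^-5.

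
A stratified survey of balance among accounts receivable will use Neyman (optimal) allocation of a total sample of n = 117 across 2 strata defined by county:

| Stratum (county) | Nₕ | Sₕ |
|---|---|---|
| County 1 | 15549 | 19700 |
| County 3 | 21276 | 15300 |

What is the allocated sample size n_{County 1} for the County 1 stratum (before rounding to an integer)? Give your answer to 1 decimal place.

56.7

Neyman allocation: nₕ = n·NₕSₕ / Σⱼ NⱼSⱼ.
Σ NⱼSⱼ = 15549·19700 + 21276·15300 = 6.318381 × 10^8.
n_{County 1} = 117·15549·19700 / (6.318381 × 10^8) = 56.7.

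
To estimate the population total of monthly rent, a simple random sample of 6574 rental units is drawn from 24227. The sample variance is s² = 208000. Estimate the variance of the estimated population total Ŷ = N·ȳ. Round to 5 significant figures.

Var(Ŷ) = N²·Var(ȳ) = N²·(1 − n/N)·s²/n.
f = 6574/24227 = 0.27135015; Var(ȳ) = 0.72864985·208000/6574 = 23.054331.
Var(Ŷ) = 24227² · 23.054331 = 1.3531683 × 10^10.

1.3532 × 10^10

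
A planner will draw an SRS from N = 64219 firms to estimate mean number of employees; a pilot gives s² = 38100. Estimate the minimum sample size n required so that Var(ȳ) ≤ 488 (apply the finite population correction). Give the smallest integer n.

Without fpc, n₀ = s²/D = 38100/488 = 78.0738.
With fpc, (1 − n/N)·s²/n ≤ D requires n ≥ n₀/(1 + n₀/N) = 78.0738/(1 + 78.0738/64219) = 77.9790.
Rounding up, n = 78.

78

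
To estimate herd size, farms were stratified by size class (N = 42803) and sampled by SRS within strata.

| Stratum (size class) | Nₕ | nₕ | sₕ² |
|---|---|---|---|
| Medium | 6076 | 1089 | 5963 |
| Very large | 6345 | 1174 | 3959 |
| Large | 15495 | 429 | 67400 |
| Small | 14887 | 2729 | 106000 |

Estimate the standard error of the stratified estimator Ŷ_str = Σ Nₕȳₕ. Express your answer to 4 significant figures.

209700

Var(Ŷ_str) = Σₕ Nₕ²(1 − fₕ)sₕ²/nₕ.
Medium: 6076²·(1 − 1089/6076)·5963/1089 = 1.6591821 × 10^8.
Very large: 6345²·(1 − 1174/6345)·3959/1174 = 1.106429 × 10^8.
Large: 15495²·(1 − 429/15495)·67400/429 = 3.667686 × 10^10.
Small: 14887²·(1 − 2729/14887)·106000/2729 = 7.0302644 × 10^9.
Sum = 4.3983686 × 10^10.
SE = √(4.3983686 × 10^10) = 209700.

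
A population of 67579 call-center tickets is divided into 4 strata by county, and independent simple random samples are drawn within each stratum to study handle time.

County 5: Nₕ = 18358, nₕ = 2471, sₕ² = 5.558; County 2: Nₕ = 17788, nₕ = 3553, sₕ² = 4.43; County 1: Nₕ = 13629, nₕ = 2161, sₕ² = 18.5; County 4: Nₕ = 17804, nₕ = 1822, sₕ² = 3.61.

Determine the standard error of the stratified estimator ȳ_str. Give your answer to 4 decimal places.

0.0251

Var(ȳ_str) = Σₕ Wₕ²(1 − fₕ)sₕ²/nₕ with Wₕ = Nₕ/N, N = 67579.
County 5: Wₕ = 0.27165244; term = 0.27165244²·(1 − 0.13460072)·5.558/2471 = 1.4364468 × 10^-4.
County 2: Wₕ = 0.26321786; term = 0.26321786²·(1 − 0.19974140)·4.43/3553 = 6.9130483 × 10^-5.
County 1: Wₕ = 0.20167508; term = 0.20167508²·(1 − 0.15855896)·18.5/2161 = 2.9298482 × 10^-4.
County 4: Wₕ = 0.26345462; term = 0.26345462²·(1 − 0.10233655)·3.61/1822 = 1.2344799 × 10^-4.
Sum = 6.2920797 × 10^-4.
SE = √(6.2920797 × 10^-4) = 0.0251.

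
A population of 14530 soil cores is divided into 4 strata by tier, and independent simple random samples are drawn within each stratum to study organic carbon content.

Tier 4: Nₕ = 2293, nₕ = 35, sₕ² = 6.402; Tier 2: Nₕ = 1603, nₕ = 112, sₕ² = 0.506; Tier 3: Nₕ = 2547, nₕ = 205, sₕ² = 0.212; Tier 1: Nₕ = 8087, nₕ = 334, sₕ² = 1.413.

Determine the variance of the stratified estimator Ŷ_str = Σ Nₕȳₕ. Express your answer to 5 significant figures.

Var(Ŷ_str) = Σₕ Nₕ²(1 − fₕ)sₕ²/nₕ.
Tier 4: 2293²·(1 − 35/2293)·6.402/35 = 947055.91.
Tier 2: 1603²·(1 − 112/1603)·0.506/112 = 10798.008.
Tier 3: 2547²·(1 − 205/2547)·0.212/205 = 6168.7595.
Tier 1: 8087²·(1 − 334/8087)·1.413/334 = 265248.49.
Sum = 1.2292712 × 10^6.

1.2293 × 10^6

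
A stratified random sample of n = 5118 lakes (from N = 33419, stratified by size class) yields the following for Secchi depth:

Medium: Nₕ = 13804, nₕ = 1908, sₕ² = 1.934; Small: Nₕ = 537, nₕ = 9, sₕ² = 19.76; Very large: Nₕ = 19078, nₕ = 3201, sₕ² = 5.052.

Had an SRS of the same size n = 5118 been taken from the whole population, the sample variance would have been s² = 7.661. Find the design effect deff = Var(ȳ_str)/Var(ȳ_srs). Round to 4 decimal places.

Var(ȳ_str) = Σ Wₕ²(1−fₕ)sₕ²/nₕ with Wₕ = Nₕ/33419:
  Medium: (13804/33419)²·(1−1908/13804)·1.934/1908 = 1.4903803 × 10^-4
  Small: (537/33419)²·(1−9/537)·19.76/9 = 5.5739843 × 10^-4
  Very large: (19078/33419)²·(1−3201/19078)·5.052/3201 = 4.2804759 × 10^-4
  → Var(ȳ_str) = 0.0011344841.
Var(ȳ_srs) = (1 − 5118/33419)·7.661/5118 = 0.0012676329.
deff = 0.0011344841 / 0.0012676329 = 0.8950.

0.8950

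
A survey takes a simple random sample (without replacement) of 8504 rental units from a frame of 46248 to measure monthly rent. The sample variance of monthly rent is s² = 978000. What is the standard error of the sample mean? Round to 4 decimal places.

9.6880

Under SRS without replacement, Var(ȳ) = (1 − f)·s²/n with f = n/N = 8504/46248 = 0.18387822.
Var(ȳ) = (1 − 0.18387822)·978000/8504 = 0.81612178·115.0047 = 93.857843.
SE(ȳ) = √(93.857843) = 9.6880.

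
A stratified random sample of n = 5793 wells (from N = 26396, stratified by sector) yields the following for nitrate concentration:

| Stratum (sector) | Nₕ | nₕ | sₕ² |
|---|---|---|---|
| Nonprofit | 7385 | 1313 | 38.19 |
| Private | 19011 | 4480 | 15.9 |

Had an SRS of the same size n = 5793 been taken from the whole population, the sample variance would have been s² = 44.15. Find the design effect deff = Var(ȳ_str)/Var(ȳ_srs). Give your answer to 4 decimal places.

Var(ȳ_str) = Σ Wₕ²(1−fₕ)sₕ²/nₕ with Wₕ = Nₕ/26396:
  Nonprofit: (7385/26396)²·(1−1313/7385)·38.19/1313 = 0.0018719358
  Private: (19011/26396)²·(1−4480/19011)·15.9/4480 = 0.0014071595
  → Var(ȳ_str) = 0.0032790953.
Var(ȳ_srs) = (1 − 5793/26396)·44.15/5793 = 0.0059486651.
deff = 0.0032790953 / 0.0059486651 = 0.5512.

0.5512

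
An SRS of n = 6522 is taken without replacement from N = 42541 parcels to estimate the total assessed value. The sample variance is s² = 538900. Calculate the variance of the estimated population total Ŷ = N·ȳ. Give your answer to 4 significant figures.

Var(Ŷ) = N²·Var(ȳ) = N²·(1 − n/N)·s²/n.
f = 6522/42541 = 0.15331092; Var(ȳ) = 0.84668908·538900/6522 = 69.960249.
Var(Ŷ) = 42541² · 69.960249 = 1.2660963 × 10^11.

1.266 × 10^11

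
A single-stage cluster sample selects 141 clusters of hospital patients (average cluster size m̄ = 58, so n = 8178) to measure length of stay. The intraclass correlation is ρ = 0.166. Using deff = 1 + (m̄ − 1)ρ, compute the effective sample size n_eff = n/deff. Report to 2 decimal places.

781.69

deff = 1 + (58 − 1)·0.166 = 1 + 9.462 = 10.462.
n_eff = 8178 / 10.462 = 781.69.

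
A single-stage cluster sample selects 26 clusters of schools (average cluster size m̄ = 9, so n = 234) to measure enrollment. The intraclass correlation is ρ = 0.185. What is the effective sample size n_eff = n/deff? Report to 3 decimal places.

deff = 1 + (9 − 1)·0.185 = 1 + 1.48 = 2.48.
n_eff = 234 / 2.48 = 94.355.

94.355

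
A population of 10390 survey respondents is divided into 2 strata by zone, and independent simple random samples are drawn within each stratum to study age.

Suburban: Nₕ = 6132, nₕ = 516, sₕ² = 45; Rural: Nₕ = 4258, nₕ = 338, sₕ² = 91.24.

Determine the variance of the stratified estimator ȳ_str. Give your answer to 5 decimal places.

Var(ȳ_str) = Σₕ Wₕ²(1 − fₕ)sₕ²/nₕ with Wₕ = Nₕ/N, N = 10390.
Suburban: Wₕ = 0.59018287; term = 0.59018287²·(1 − 0.08414873)·45/516 = 0.027820246.
Rural: Wₕ = 0.40981713; term = 0.40981713²·(1 − 0.07937999)·91.24/338 = 0.041737767.
Sum = 0.069558013.

0.06956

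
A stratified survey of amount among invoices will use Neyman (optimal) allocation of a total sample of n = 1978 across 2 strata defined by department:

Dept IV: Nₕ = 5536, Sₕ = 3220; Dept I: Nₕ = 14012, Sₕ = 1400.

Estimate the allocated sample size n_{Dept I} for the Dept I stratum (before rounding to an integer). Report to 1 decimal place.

1036.3

Neyman allocation: nₕ = n·NₕSₕ / Σⱼ NⱼSⱼ.
Σ NⱼSⱼ = 5536·3220 + 14012·1400 = 3.744272 × 10^7.
n_{Dept I} = 1978·14012·1400 / (3.744272 × 10^7) = 1036.3.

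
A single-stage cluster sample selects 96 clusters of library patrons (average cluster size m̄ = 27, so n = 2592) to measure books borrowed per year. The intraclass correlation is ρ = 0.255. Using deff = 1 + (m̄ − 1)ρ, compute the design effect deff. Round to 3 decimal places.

deff = 1 + (27 − 1)·0.255 = 1 + 6.63 = 7.63.

7.630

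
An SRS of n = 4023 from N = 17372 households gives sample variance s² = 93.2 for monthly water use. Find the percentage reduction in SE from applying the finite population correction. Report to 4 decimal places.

f = n/N = 4023/17372 = 0.23157955.
SE_no-fpc = √(s²/n) = 0.15220641; SE_fpc = √((1−f)s²/n) = 0.13342352.
Ratio = √(1−f) = 0.87659594. Reduction = 100·(1 − 0.87659594) = 12.3404%.

12.3404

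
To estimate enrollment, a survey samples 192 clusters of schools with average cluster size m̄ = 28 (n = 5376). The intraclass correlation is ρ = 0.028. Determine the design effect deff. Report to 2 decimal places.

deff = 1 + (28 − 1)·0.028 = 1 + 0.756 = 1.756.

1.76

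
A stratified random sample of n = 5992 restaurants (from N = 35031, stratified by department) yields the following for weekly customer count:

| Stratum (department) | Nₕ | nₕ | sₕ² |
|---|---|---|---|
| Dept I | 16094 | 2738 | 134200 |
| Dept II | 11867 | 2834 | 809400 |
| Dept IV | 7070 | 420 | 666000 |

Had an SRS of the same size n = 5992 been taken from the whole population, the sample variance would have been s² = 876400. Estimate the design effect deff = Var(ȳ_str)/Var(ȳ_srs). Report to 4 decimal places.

Var(ȳ_str) = Σ Wₕ²(1−fₕ)sₕ²/nₕ with Wₕ = Nₕ/35031:
  Dept I: (16094/35031)²·(1−2738/16094)·134200/2738 = 8.5852789
  Dept II: (11867/35031)²·(1−2834/11867)·809400/2834 = 24.947742
  Dept IV: (7070/35031)²·(1−420/7070)·666000/420 = 60.752049
  → Var(ȳ_str) = 94.28507.
Var(ȳ_srs) = (1 − 5992/35031)·876400/5992 = 121.24384.
deff = 94.28507 / 121.24384 = 0.7776.

0.7776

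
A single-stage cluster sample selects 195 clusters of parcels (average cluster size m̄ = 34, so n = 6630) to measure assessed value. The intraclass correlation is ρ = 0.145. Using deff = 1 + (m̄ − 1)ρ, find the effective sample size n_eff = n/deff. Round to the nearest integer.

deff = 1 + (34 − 1)·0.145 = 1 + 4.785 = 5.785.
n_eff = 6630 / 5.785 = 1146.

1146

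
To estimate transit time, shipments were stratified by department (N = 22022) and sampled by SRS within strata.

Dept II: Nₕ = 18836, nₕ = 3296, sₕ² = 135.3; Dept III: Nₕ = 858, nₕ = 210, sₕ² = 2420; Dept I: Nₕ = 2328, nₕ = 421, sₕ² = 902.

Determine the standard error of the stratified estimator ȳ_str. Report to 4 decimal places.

0.2400

Var(ȳ_str) = Σₕ Wₕ²(1 − fₕ)sₕ²/nₕ with Wₕ = Nₕ/N, N = 22022.
Dept II: Wₕ = 0.85532649; term = 0.85532649²·(1 − 0.17498407)·135.3/3296 = 0.024776318.
Dept III: Wₕ = 0.03896104; term = 0.03896104²·(1 − 0.24475524)·2420/210 = 0.013211279.
Dept I: Wₕ = 0.10571247; term = 0.10571247²·(1 − 0.18084192)·902/421 = 0.019613026.
Sum = 0.057600623.
SE = √(0.057600623) = 0.2400.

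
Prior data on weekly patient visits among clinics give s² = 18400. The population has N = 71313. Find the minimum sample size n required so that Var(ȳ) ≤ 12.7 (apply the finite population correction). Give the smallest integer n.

Without fpc, n₀ = s²/D = 18400/12.7 = 1448.8189.
With fpc, (1 − n/N)·s²/n ≤ D requires n ≥ n₀/(1 + n₀/N) = 1448.8189/(1 + 1448.8189/71313) = 1419.9703.
Rounding up, n = 1420.

1420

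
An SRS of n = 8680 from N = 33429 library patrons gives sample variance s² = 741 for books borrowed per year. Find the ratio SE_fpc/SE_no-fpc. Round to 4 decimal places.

0.8604

f = n/N = 8680/33429 = 0.25965479.
SE_no-fpc = √(s²/n) = 0.29217916; SE_fpc = √((1−f)s²/n) = 0.25140064.
Ratio = √(1−f) = 0.86043315.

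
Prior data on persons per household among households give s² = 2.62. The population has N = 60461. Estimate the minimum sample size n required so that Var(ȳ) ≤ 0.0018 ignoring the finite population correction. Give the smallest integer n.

1456

Without fpc, n₀ = s²/D = 2.62/0.0018 = 1455.5556.
Rounding up, n = 1456.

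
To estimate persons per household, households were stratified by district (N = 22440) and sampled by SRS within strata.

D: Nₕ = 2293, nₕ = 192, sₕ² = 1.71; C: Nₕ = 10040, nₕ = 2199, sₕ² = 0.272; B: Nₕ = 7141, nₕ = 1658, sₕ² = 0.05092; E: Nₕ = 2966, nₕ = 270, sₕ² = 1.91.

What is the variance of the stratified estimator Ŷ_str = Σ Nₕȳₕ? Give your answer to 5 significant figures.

110410

Var(Ŷ_str) = Σₕ Nₕ²(1 − fₕ)sₕ²/nₕ.
D: 2293²·(1 − 192/2293)·1.71/192 = 42906.688.
C: 10040²·(1 − 2199/10040)·0.272/2199 = 9737.5307.
B: 7141²·(1 − 1658/7141)·0.05092/1658 = 1202.4891.
E: 2966²·(1 − 270/2966)·1.91/270 = 56566.673.
Sum = 110413.38.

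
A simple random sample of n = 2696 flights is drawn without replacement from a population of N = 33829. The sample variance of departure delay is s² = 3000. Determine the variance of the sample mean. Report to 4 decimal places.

Under SRS without replacement, Var(ȳ) = (1 − f)·s²/n with f = n/N = 2696/33829 = 0.07969494.
Var(ȳ) = (1 − 0.07969494)·3000/2696 = 0.92030506·1.1127596 = 1.0240783.

1.0241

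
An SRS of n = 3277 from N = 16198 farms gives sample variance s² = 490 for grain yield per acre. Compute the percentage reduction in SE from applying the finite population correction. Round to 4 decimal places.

10.6864

f = n/N = 3277/16198 = 0.20230893.
SE_no-fpc = √(s²/n) = 0.38668722; SE_fpc = √((1−f)s²/n) = 0.3453641.
Ratio = √(1−f) = 0.89313553. Reduction = 100·(1 − 0.89313553) = 10.6864%.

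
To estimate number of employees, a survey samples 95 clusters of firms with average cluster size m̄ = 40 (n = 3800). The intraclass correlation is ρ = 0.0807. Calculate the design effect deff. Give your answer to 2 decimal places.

4.15

deff = 1 + (40 − 1)·0.0807 = 1 + 3.1473 = 4.1473.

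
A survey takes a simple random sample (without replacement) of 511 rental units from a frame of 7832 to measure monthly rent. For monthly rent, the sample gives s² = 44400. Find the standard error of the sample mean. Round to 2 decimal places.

Under SRS without replacement, Var(ȳ) = (1 − f)·s²/n with f = n/N = 511/7832 = 0.06524515.
Var(ȳ) = (1 − 0.06524515)·44400/511 = 0.93475485·86.888454 = 81.219404.
SE(ȳ) = √(81.219404) = 9.01.

9.01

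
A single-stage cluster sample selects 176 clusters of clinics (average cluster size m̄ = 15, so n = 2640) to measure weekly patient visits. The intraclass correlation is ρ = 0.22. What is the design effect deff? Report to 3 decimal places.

4.080

deff = 1 + (15 − 1)·0.22 = 1 + 3.08 = 4.08.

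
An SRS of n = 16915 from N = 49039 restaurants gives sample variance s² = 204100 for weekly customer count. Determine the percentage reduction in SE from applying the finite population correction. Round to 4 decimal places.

f = n/N = 16915/49039 = 0.34492955.
SE_no-fpc = √(s²/n) = 3.4736456; SE_fpc = √((1−f)s²/n) = 2.8114445.
Ratio = √(1−f) = 0.80936423. Reduction = 100·(1 − 0.80936423) = 19.0636%.

19.0636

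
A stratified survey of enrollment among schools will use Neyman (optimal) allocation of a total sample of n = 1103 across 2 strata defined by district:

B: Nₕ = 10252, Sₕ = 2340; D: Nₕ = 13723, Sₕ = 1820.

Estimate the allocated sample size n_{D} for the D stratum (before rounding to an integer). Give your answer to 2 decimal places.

562.61

Neyman allocation: nₕ = n·NₕSₕ / Σⱼ NⱼSⱼ.
Σ NⱼSⱼ = 10252·2340 + 13723·1820 = 4.896554 × 10^7.
n_{D} = 1103·13723·1820 / (4.896554 × 10^7) = 562.61.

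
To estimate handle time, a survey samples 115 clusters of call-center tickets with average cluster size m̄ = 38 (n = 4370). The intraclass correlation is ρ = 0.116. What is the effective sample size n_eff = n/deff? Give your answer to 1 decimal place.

825.8

deff = 1 + (38 − 1)·0.116 = 1 + 4.292 = 5.292.
n_eff = 4370 / 5.292 = 825.8.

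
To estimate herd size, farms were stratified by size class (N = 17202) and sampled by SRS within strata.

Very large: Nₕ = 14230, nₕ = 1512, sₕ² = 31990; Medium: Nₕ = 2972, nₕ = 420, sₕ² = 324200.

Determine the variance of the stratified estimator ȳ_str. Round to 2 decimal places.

Var(ȳ_str) = Σₕ Wₕ²(1 − fₕ)sₕ²/nₕ with Wₕ = Nₕ/N, N = 17202.
Very large: Wₕ = 0.82722939; term = 0.82722939²·(1 − 0.10625439)·31990/1512 = 12.939821.
Medium: Wₕ = 0.17277061; term = 0.17277061²·(1 − 0.14131898)·324200/420 = 19.784966.
Sum = 32.724787.

32.72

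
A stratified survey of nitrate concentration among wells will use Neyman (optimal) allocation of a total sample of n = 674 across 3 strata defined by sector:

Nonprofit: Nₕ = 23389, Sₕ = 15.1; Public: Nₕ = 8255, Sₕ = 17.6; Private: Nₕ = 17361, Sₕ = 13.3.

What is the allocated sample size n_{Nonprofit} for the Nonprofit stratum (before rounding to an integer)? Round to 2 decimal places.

Neyman allocation: nₕ = n·NₕSₕ / Σⱼ NⱼSⱼ.
Σ NⱼSⱼ = 23389·15.1 + 8255·17.6 + 17361·13.3 = 729363.2.
n_{Nonprofit} = 674·23389·15.1 / 729363.2 = 326.37.

326.37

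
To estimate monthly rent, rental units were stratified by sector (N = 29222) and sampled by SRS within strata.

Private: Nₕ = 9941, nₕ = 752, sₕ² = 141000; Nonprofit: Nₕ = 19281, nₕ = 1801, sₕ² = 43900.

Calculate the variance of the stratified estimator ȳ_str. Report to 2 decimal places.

29.68

Var(ȳ_str) = Σₕ Wₕ²(1 − fₕ)sₕ²/nₕ with Wₕ = Nₕ/N, N = 29222.
Private: Wₕ = 0.34018890; term = 0.34018890²·(1 − 0.07564631)·141000/752 = 20.057635.
Nonprofit: Wₕ = 0.65981110; term = 0.65981110²·(1 − 0.09340802)·43900/1801 = 9.6205947.
Sum = 29.67823.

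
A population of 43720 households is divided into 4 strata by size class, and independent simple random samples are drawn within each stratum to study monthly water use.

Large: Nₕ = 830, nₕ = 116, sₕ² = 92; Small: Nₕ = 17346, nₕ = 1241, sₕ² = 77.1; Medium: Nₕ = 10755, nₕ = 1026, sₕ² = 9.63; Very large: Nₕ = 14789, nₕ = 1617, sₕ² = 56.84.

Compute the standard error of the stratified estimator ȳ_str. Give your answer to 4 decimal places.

Var(ȳ_str) = Σₕ Wₕ²(1 − fₕ)sₕ²/nₕ with Wₕ = Nₕ/N, N = 43720.
Large: Wₕ = 0.01898445; term = 0.01898445²·(1 − 0.13975904)·92/116 = 2.4589281 × 10^-4.
Small: Wₕ = 0.39675206; term = 0.39675206²·(1 − 0.07154387)·77.1/1241 = 0.0090799271.
Medium: Wₕ = 0.24599726; term = 0.24599726²·(1 − 0.09539749)·9.63/1026 = 5.1380371 × 10^-4.
Very large: Wₕ = 0.33826624; term = 0.33826624²·(1 − 0.10933802)·56.84/1617 = 0.0035824016.
Sum = 0.013422025.
SE = √(0.013422025) = 0.1159.

0.1159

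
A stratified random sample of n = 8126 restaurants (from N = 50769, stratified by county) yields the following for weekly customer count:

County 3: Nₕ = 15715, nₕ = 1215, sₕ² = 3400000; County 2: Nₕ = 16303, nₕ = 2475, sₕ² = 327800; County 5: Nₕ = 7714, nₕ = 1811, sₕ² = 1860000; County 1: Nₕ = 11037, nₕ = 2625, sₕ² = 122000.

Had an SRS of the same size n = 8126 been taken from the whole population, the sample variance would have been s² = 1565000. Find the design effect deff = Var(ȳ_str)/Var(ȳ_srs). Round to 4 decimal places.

Var(ȳ_str) = Σ Wₕ²(1−fₕ)sₕ²/nₕ with Wₕ = Nₕ/50769:
  County 3: (15715/50769)²·(1−1215/15715)·3400000/1215 = 247.39323
  County 2: (16303/50769)²·(1−2475/16303)·327800/2475 = 11.58413
  County 5: (7714/50769)²·(1−1811/7714)·1860000/1811 = 18.144696
  County 1: (11037/50769)²·(1−2625/11037)·122000/2625 = 1.6741085
  → Var(ȳ_str) = 278.79616.
Var(ȳ_srs) = (1 − 8126/50769)·1565000/8126 = 161.76578.
deff = 278.79616 / 161.76578 = 1.7235.

1.7235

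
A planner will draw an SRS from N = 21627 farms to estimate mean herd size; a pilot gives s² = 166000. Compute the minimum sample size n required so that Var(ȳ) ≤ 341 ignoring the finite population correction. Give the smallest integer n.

Without fpc, n₀ = s²/D = 166000/341 = 486.8035.
Rounding up, n = 487.

487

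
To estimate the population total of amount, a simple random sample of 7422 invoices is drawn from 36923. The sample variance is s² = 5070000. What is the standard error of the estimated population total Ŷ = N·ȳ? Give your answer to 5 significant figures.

862600

Var(Ŷ) = N²·Var(ȳ) = N²·(1 − n/N)·s²/n.
f = 7422/36923 = 0.20101292; Var(ȳ) = 0.79898708·5070000/7422 = 545.7915.
Var(Ŷ) = 36923² · 545.7915 = 7.4408188 × 10^11.
SE(Ŷ) = √(7.4408188 × 10^11) = 862600.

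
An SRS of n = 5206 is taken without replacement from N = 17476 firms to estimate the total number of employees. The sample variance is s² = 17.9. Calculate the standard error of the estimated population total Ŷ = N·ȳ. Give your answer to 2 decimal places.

Var(Ŷ) = N²·Var(ȳ) = N²·(1 − n/N)·s²/n.
f = 5206/17476 = 0.29789425; Var(ȳ) = 0.70210575·17.9/5206 = 0.0024140785.
Var(Ŷ) = 17476² · 0.0024140785 = 737285.11.
SE(Ŷ) = √(737285.11) = 858.65.

858.65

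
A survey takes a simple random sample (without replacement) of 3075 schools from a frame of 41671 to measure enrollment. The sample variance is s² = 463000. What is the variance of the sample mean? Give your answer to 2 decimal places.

139.46

Under SRS without replacement, Var(ȳ) = (1 − f)·s²/n with f = n/N = 3075/41671 = 0.07379233.
Var(ȳ) = (1 − 0.07379233)·463000/3075 = 0.92620767·150.56911 = 139.45826.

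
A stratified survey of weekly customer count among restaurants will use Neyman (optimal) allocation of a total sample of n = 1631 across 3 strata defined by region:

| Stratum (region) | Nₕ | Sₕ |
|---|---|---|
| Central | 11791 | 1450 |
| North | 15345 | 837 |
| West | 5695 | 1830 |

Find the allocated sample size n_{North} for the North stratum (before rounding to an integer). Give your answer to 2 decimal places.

519.00

Neyman allocation: nₕ = n·NₕSₕ / Σⱼ NⱼSⱼ.
Σ NⱼSⱼ = 11791·1450 + 15345·837 + 5695·1830 = 4.0362565 × 10^7.
n_{North} = 1631·15345·837 / (4.0362565 × 10^7) = 519.00.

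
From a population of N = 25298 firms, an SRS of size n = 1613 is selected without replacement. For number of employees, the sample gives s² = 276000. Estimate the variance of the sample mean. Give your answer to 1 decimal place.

Under SRS without replacement, Var(ȳ) = (1 − f)·s²/n with f = n/N = 1613/25298 = 0.06375998.
Var(ȳ) = (1 − 0.06375998)·276000/1613 = 0.93624002·171.10973 = 160.19978.

160.2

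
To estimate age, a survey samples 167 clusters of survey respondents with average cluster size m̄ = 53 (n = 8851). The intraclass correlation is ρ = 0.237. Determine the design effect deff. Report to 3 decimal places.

13.324

deff = 1 + (53 − 1)·0.237 = 1 + 12.324 = 13.324.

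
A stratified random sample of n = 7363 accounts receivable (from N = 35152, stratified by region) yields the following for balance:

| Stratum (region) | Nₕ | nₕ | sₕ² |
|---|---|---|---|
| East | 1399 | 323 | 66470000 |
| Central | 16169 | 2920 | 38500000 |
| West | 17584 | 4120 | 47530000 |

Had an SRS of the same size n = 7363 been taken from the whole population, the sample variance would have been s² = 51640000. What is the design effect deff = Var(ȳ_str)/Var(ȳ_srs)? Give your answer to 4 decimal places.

Var(ȳ_str) = Σ Wₕ²(1−fₕ)sₕ²/nₕ with Wₕ = Nₕ/35152:
  East: (1399/35152)²·(1−323/1399)·66470000/323 = 250.69927
  Central: (16169/35152)²·(1−2920/16169)·38500000/2920 = 2285.8307
  West: (17584/35152)²·(1−4120/17584)·47530000/4120 = 2210.3564
  → Var(ȳ_str) = 4746.8864.
Var(ȳ_srs) = (1 − 7363/35152)·51640000/7363 = 5544.3969.
deff = 4746.8864 / 5544.3969 = 0.8562.

0.8562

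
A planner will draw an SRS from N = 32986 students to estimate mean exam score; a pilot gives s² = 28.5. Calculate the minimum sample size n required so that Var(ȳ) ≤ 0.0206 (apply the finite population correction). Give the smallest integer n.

Without fpc, n₀ = s²/D = 28.5/0.0206 = 1383.4951.
With fpc, (1 − n/N)·s²/n ≤ D requires n ≥ n₀/(1 + n₀/N) = 1383.4951/(1 + 1383.4951/32986) = 1327.8045.
Rounding up, n = 1328.

1328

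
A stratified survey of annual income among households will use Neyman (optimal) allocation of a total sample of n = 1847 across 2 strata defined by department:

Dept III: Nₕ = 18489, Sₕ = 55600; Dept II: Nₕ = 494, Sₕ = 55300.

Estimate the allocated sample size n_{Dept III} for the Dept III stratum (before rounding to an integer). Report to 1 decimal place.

1799.2

Neyman allocation: nₕ = n·NₕSₕ / Σⱼ NⱼSⱼ.
Σ NⱼSⱼ = 18489·55600 + 494·55300 = 1.0553066 × 10^9.
n_{Dept III} = 1847·18489·55600 / (1.0553066 × 10^9) = 1799.2.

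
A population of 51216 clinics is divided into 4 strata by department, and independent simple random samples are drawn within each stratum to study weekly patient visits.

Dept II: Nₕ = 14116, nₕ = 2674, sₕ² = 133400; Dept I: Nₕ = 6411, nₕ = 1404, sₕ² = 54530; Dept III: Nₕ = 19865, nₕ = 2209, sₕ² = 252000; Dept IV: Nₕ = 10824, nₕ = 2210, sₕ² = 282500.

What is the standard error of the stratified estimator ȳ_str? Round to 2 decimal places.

Var(ȳ_str) = Σₕ Wₕ²(1 − fₕ)sₕ²/nₕ with Wₕ = Nₕ/N, N = 51216.
Dept II: Wₕ = 0.27561699; term = 0.27561699²·(1 − 0.18943043)·133400/2674 = 3.0718267.
Dept I: Wₕ = 0.12517573; term = 0.12517573²·(1 − 0.21899860)·54530/1404 = 0.47529193.
Dept III: Wₕ = 0.38786707; term = 0.38786707²·(1 − 0.11120060)·252000/2209 = 15.253672.
Dept IV: Wₕ = 0.21134021; term = 0.21134021²·(1 − 0.20417591)·282500/2210 = 4.5436777.
Sum = 23.344468.
SE = √(23.344468) = 4.83.

4.83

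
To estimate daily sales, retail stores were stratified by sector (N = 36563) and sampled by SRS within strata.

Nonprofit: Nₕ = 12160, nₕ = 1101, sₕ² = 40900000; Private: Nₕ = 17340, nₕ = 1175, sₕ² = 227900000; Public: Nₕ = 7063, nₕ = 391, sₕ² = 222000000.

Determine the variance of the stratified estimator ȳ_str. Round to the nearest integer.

Var(ȳ_str) = Σₕ Wₕ²(1 − fₕ)sₕ²/nₕ with Wₕ = Nₕ/N, N = 36563.
Nonprofit: Wₕ = 0.33257665; term = 0.33257665²·(1 − 0.09054276)·40900000/1101 = 3736.8165.
Private: Wₕ = 0.47424992; term = 0.47424992²·(1 − 0.06776240)·227900000/1175 = 40667.513.
Public: Wₕ = 0.19317343; term = 0.19317343²·(1 − 0.05535891)·222000000/391 = 20014.181.
Sum = 64418.511.

64419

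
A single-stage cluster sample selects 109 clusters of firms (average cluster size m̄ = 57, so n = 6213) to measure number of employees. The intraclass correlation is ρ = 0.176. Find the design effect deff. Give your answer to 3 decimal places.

deff = 1 + (57 − 1)·0.176 = 1 + 9.856 = 10.856.

10.856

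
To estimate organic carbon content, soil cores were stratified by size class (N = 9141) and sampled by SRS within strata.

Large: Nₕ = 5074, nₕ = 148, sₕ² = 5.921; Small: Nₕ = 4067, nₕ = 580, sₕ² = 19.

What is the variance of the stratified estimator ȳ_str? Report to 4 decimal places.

0.0175

Var(ȳ_str) = Σₕ Wₕ²(1 − fₕ)sₕ²/nₕ with Wₕ = Nₕ/N, N = 9141.
Large: Wₕ = 0.55508150; term = 0.55508150²·(1 − 0.02916831)·5.921/148 = 0.011967152.
Small: Wₕ = 0.44491850; term = 0.44491850²·(1 − 0.14261126)·19/580 = 0.0055598658.
Sum = 0.017527018.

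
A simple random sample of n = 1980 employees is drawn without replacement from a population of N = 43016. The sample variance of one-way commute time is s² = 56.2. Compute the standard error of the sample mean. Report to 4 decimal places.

Under SRS without replacement, Var(ȳ) = (1 − f)·s²/n with f = n/N = 1980/43016 = 0.04602938.
Var(ȳ) = (1 − 0.04602938)·56.2/1980 = 0.95397062·0.028383838 = 0.027077348.
SE(ȳ) = √(0.027077348) = 0.1646.

0.1646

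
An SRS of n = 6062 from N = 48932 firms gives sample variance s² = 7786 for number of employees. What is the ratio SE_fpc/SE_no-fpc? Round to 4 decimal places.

0.9360

f = n/N = 6062/48932 = 0.12388621.
SE_no-fpc = √(s²/n) = 1.1333113; SE_fpc = √((1−f)s²/n) = 1.0607902.
Ratio = √(1−f) = 0.93600950.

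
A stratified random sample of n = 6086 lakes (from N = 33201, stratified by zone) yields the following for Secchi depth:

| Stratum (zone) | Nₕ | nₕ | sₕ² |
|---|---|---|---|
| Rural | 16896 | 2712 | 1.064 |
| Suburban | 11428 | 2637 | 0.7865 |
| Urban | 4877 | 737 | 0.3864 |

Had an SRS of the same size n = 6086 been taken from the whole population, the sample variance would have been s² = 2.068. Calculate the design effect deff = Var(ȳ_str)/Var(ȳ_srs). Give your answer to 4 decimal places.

Var(ȳ_str) = Σ Wₕ²(1−fₕ)sₕ²/nₕ with Wₕ = Nₕ/33201:
  Rural: (16896/33201)²·(1−2712/16896)·1.064/2712 = 8.5296701 × 10^-5
  Suburban: (11428/33201)²·(1−2637/11428)·0.7865/2637 = 2.7182837 × 10^-5
  Urban: (4877/33201)²·(1−737/4877)·0.3864/737 = 9.6032978 × 10^-6
  → Var(ȳ_str) = 1.2208284 × 10^-4.
Var(ȳ_srs) = (1 − 6086/33201)·2.068/6086 = 2.7750897 × 10^-4.
deff = (1.2208284 × 10^-4) / (2.7750897 × 10^-4) = 0.4399.

0.4399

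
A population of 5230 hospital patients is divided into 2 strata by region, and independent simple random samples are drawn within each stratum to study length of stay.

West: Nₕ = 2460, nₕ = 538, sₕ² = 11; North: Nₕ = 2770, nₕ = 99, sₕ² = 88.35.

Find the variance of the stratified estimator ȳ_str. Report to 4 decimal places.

Var(ȳ_str) = Σₕ Wₕ²(1 − fₕ)sₕ²/nₕ with Wₕ = Nₕ/N, N = 5230.
West: Wₕ = 0.47036329; term = 0.47036329²·(1 − 0.21869919)·11/538 = 0.0035342358.
North: Wₕ = 0.52963671; term = 0.52963671²·(1 − 0.03574007)·88.35/99 = 0.24139131.
Sum = 0.24492555.

0.2449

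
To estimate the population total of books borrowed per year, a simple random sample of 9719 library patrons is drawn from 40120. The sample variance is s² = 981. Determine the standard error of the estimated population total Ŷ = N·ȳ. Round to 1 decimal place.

11095.5

Var(Ŷ) = N²·Var(ȳ) = N²·(1 − n/N)·s²/n.
f = 9719/40120 = 0.24224826; Var(ȳ) = 0.75775174·981/9719 = 0.076484665.
Var(Ŷ) = 40120² · 0.076484665 = 1.2311082 × 10^8.
SE(Ŷ) = √(1.2311082 × 10^8) = 11095.5.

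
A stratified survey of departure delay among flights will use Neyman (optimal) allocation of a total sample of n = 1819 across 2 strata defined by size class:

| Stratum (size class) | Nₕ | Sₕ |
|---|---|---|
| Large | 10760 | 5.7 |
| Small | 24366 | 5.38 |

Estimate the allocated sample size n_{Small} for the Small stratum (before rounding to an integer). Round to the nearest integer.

1239

Neyman allocation: nₕ = n·NₕSₕ / Σⱼ NⱼSⱼ.
Σ NⱼSⱼ = 10760·5.7 + 24366·5.38 = 192421.08.
n_{Small} = 1819·24366·5.38 / 192421.08 = 1239.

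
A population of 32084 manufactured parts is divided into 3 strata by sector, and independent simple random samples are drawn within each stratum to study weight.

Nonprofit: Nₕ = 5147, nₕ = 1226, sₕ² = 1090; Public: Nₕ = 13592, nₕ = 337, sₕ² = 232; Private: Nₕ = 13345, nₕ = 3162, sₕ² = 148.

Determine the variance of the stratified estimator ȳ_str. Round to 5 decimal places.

0.14410

Var(ȳ_str) = Σₕ Wₕ²(1 − fₕ)sₕ²/nₕ with Wₕ = Nₕ/N, N = 32084.
Nonprofit: Wₕ = 0.16042264; term = 0.16042264²·(1 − 0.23819701)·1090/1226 = 0.017430507.
Public: Wₕ = 0.42363795; term = 0.42363795²·(1 − 0.02479400)·232/337 = 0.1204881.
Private: Wₕ = 0.41593941; term = 0.41593941²·(1 − 0.23694268)·148/3162 = 0.0061789852.
Sum = 0.14409759.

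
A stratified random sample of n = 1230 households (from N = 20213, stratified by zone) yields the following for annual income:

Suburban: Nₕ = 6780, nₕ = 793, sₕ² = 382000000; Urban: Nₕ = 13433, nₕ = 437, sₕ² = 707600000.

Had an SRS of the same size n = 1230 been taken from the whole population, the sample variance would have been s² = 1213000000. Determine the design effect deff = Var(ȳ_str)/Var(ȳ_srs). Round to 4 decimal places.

Var(ȳ_str) = Σ Wₕ²(1−fₕ)sₕ²/nₕ with Wₕ = Nₕ/20213:
  Suburban: (6780/20213)²·(1−793/6780)·382000000/793 = 47859.436
  Urban: (13433/20213)²·(1−437/13433)·707600000/437 = 691874.86
  → Var(ȳ_str) = 739734.3.
Var(ȳ_srs) = (1 − 1230/20213)·1213000000/1230 = 926167.98.
deff = 739734.3 / 926167.98 = 0.7987.

0.7987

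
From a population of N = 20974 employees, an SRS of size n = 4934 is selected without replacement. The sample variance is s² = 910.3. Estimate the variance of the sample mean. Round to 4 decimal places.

Under SRS without replacement, Var(ȳ) = (1 − f)·s²/n with f = n/N = 4934/20974 = 0.23524363.
Var(ȳ) = (1 − 0.23524363)·910.3/4934 = 0.76475637·0.18449534 = 0.14109398.

0.1411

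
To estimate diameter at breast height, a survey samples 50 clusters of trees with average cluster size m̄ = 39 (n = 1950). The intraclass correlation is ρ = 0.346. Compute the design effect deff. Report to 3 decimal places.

14.148

deff = 1 + (39 − 1)·0.346 = 1 + 13.148 = 14.148.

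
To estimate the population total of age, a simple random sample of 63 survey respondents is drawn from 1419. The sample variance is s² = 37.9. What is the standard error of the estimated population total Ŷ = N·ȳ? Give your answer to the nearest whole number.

1076

Var(Ŷ) = N²·Var(ȳ) = N²·(1 − n/N)·s²/n.
f = 63/1419 = 0.04439746; Var(ȳ) = 0.95560254·37.9/63 = 0.57487835.
Var(Ŷ) = 1419² · 0.57487835 = 1.1575526 × 10^6.
SE(Ŷ) = √(1.1575526 × 10^6) = 1076.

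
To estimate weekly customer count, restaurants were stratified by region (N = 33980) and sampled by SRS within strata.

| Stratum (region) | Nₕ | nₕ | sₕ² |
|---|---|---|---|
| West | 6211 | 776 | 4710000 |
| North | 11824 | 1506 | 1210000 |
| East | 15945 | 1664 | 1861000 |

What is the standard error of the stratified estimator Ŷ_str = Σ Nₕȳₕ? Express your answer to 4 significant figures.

Var(Ŷ_str) = Σₕ Nₕ²(1 − fₕ)sₕ²/nₕ.
West: 6211²·(1 − 776/6211)·4710000/776 = 2.0488976 × 10^11.
North: 11824²·(1 − 1506/11824)·1210000/1506 = 9.8021274 × 10^10.
East: 15945²·(1 − 1664/15945)·1861000/1664 = 2.5466907 × 10^11.
Sum = 5.575801 × 10^11.
SE = √(5.575801 × 10^11) = 746700.

746700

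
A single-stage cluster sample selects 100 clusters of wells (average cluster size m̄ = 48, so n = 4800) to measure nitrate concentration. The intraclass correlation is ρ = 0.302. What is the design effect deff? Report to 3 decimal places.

deff = 1 + (48 − 1)·0.302 = 1 + 14.194 = 15.194.

15.194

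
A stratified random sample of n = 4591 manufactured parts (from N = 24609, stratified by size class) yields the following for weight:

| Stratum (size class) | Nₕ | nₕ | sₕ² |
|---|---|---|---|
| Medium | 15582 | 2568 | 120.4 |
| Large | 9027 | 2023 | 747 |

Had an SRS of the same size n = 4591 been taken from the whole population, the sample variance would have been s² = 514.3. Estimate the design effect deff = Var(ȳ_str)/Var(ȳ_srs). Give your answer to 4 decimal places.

Var(ȳ_str) = Σ Wₕ²(1−fₕ)sₕ²/nₕ with Wₕ = Nₕ/24609:
  Medium: (15582/24609)²·(1−2568/15582)·120.4/2568 = 0.015699201
  Large: (9027/24609)²·(1−2023/9027)·747/2023 = 0.038550176
  → Var(ȳ_str) = 0.054249377.
Var(ȳ_srs) = (1 − 4591/24609)·514.3/4591 = 0.091124666.
deff = 0.054249377 / 0.091124666 = 0.5953.

0.5953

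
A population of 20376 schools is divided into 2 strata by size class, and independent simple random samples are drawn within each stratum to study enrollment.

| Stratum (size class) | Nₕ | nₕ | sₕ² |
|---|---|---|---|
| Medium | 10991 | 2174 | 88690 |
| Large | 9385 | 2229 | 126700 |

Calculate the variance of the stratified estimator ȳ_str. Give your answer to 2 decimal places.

18.72

Var(ȳ_str) = Σₕ Wₕ²(1 − fₕ)sₕ²/nₕ with Wₕ = Nₕ/N, N = 20376.
Medium: Wₕ = 0.53940911; term = 0.53940911²·(1 − 0.19779820)·88690/2174 = 9.5221562.
Large: Wₕ = 0.46059089; term = 0.46059089²·(1 − 0.23750666)·126700/2229 = 9.1946095.
Sum = 18.716766.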